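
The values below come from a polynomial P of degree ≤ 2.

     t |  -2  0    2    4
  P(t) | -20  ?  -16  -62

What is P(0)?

On equispaced nodes a degree-2 polynomial has vanishing third forward difference, so
  - P(-2) + 3·P(0) - 3·P(2) + P(4) = 0.
Substituting the known values and solving for P(0):
  3·P(0) = -6
  P(0) = -2.

-2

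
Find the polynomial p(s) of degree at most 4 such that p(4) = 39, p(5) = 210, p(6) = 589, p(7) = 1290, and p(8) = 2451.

Write p(s) = as^4 + bs^3 + cs^2 + ds + e. Substituting each data point gives a linear system:
  256a + 64b + 16c + 4d + e = 39
  625a + 125b + 25c + 5d + e = 210
  1296a + 216b + 36c + 6d + e = 589
  2401a + 343b + 49c + 7d + e = 1290
  4096a + 512b + 64c + 8d + e = 2451
Solving the system yields a = 1, b = -3, c = -2, d = 3, e = -5.
So p(s) = s^4 - 3s^3 - 2s^2 + 3s - 5.
Check: p(7) = 1290. ✓

p(s) = s^4 - 3s^3 - 2s^2 + 3s - 5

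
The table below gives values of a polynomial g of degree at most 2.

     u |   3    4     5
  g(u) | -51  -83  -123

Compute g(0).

-3

Write g(u) = au^2 + bu + c. Substituting each data point gives a linear system:
  9a + 3b + c = -51
  16a + 4b + c = -83
  25a + 5b + c = -123
Solving the system yields a = -4, b = -4, c = -3.
So g(u) = -4u² - 4u - 3.
Then g(0) = -3.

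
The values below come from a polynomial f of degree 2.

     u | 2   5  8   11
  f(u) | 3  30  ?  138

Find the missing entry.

75

On equispaced nodes a degree-2 polynomial has vanishing third forward difference, so
  - f(2) + 3·f(5) - 3·f(8) + f(11) = 0.
Substituting the known values and solving for f(8):
  -3·f(8) = -225
  f(8) = 75.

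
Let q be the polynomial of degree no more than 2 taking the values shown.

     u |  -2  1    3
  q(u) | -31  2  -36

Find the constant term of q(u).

3

Write q(u) = au^2 + bu + c. Substituting each data point gives a linear system:
  4a - 2b + c = -31
  a + b + c = 2
  9a + 3b + c = -36
Solving the system yields a = -6, b = 5, c = 3.
So q(u) = -6u^2 + 5u + 3.
The constant term is 3.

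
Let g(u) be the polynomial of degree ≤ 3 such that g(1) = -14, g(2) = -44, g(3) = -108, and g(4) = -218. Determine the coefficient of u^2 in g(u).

Write g(u) = au^3 + bu^2 + cu + d. Substituting each data point gives a linear system:
  a + b + c + d = -14
  8a + 4b + 2c + d = -44
  27a + 9b + 3c + d = -108
  64a + 16b + 4c + d = -218
Solving the system yields a = -2, b = -5, c = -1, d = -6.
So g(u) = -2u³ - 5u² - u - 6.
The coefficient of u^2 is -5.

-5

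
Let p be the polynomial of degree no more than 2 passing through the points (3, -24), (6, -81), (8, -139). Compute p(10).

-213

Using the Lagrange interpolation formula with nodes 3, 6, 8:
  L_0(n) = (n - 6)(n - 8) / 15
  L_1(n) = (n - 3)(n - 8) / -6
  L_2(n) = (n - 3)(n - 6) / 10
Then p(n) = -24·L_0(n) - 81·L_1(n) - 139·L_2(n).
Expanding and collecting terms gives p(n) = -2n^2 - n - 3.
Evaluating at n = 10: p(10) = -213.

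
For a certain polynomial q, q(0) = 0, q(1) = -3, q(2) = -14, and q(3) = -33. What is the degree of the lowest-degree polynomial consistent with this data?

2

Forward differences of the values at t = 0, 1, 2, 3:
  q  : 0  -3  -14  -33
  Δ  : -3  -11  -19
  Δ^2: -8  -8
  Δ^3: 0
The second differences are constant (-8) and nonzero, while all higher differences vanish, so the minimal degree is 2.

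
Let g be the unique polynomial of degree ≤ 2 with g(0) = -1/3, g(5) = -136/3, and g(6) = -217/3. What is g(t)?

Using the Lagrange interpolation formula with nodes 0, 5, 6:
  L_0(t) = (t - 5)(t - 6) / 30
  L_1(t) = t(t - 6) / -5
  L_2(t) = t(t - 5) / 6
Then g(t) = -1/3·L_0(t) - 136/3·L_1(t) - 217/3·L_2(t).
Expanding and collecting terms gives g(t) = -3t² + 6t - 1/3.
Check: g(5) = -136/3. ✓

g(t) = -3t^2 + 6t - 1/3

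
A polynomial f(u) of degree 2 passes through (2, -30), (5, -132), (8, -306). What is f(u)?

f(u) = -4u^2 - 6u - 2

Write f(u) = au^2 + bu + c. Substituting each data point gives a linear system:
  4a + 2b + c = -30
  25a + 5b + c = -132
  64a + 8b + c = -306
Solving the system yields a = -4, b = -6, c = -2.
So f(u) = -4u^2 - 6u - 2.
Check: f(2) = -30. ✓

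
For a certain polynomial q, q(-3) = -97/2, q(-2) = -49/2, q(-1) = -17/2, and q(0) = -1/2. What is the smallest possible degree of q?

2

Forward differences of the values at s = -3, -2, -1, 0:
  q  : -97/2  -49/2  -17/2  -1/2
  Δ  : 24  16  8
  Δ^2: -8  -8
  Δ^3: 0
The second differences are constant (-8) and nonzero, while all higher differences vanish, so the minimal degree is 2.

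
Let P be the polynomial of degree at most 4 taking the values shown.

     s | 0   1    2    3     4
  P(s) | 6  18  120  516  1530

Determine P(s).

Using the Lagrange interpolation formula with nodes 0, 1, 2, 3, 4:
  L_0(s) = (s - 1)(s - 2)(s - 3)(s - 4) / 24
  L_1(s) = s(s - 2)(s - 3)(s - 4) / -6
  L_2(s) = s(s - 1)(s - 3)(s - 4) / 4
  L_3(s) = s(s - 1)(s - 2)(s - 4) / -6
  L_4(s) = s(s - 1)(s - 2)(s - 3) / 24
Then P(s) = 6·L_0(s) + 18·L_1(s) + 120·L_2(s) + 516·L_3(s) + 1530·L_4(s).
Expanding and collecting terms gives P(s) = 5s⁴ + 4s³ - 2s² + 5s + 6.
Check: P(4) = 1530. ✓

P(s) = 5s^4 + 4s^3 - 2s^2 + 5s + 6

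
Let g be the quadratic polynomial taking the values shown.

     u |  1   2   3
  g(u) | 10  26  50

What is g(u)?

g(u) = 4u^2 + 4u + 2

Write g(u) = au^2 + bu + c. Substituting each data point gives a linear system:
  a + b + c = 10
  4a + 2b + c = 26
  9a + 3b + c = 50
Solving the system yields a = 4, b = 4, c = 2.
So g(u) = 4u² + 4u + 2.
Check: g(1) = 10. ✓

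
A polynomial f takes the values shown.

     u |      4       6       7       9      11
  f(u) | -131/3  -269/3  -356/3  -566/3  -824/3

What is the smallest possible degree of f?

2

Divided differences on the nodes 4, 6, 7, 9, 11:
  order 0: -131/3  -269/3  -356/3  -566/3  -824/3
  order 1: -23  -29  -35  -43
  order 2: -2  -2  -2
  order 3: 0  0
  order 4: 0
The order-2 divided differences are all -2 (nonzero) and every higher order vanishes, so the data lies on a polynomial of degree exactly 2.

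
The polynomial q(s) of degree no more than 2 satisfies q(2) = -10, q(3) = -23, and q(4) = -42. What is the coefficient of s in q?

2

Write q(s) = as^2 + bs + c. Substituting each data point gives a linear system:
  4a + 2b + c = -10
  9a + 3b + c = -23
  16a + 4b + c = -42
Solving the system yields a = -3, b = 2, c = -2.
So q(s) = -3s² + 2s - 2.
The coefficient of s is 2.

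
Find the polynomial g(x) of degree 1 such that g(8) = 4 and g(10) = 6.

g(x) = x - 4

Write g(x) = ax + b. Substituting each data point gives a linear system:
  8a + b = 4
  10a + b = 6
Solving the system yields a = 1, b = -4.
So g(x) = x - 4.
Check: g(10) = 6. ✓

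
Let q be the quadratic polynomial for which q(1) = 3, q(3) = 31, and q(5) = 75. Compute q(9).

Forward differences of the values at x = 1, 3, 5:
  q  : 3  31  75
  Δ  : 28  44
  Δ^2: 16
The second differences are constant, confirming degree 2.
Interpolating (Newton forward form) and evaluating at x = 9 gives q(9) = 211.

211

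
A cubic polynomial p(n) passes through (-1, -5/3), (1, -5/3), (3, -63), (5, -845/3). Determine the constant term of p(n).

Write p(n) = an^3 + bn^2 + cn + d. Substituting each data point gives a linear system:
  -a + b - c + d = -5/3
  a + b + c + d = -5/3
  27a + 9b + 3c + d = -63
  125a + 25b + 5c + d = -845/3
Solving the system yields a = -2, b = -5/3, c = 2, d = 0.
So p(n) = -2n^3 - (5/3)n^2 + 2n.
The constant term is 0.

0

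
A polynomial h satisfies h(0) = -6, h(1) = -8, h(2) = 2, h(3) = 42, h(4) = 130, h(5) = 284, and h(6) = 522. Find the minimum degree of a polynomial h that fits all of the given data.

Forward differences of the values at u = 0, 1, 2, 3, 4, 5, 6:
  h  : -6  -8  2  42  130  284  522
  Δ  : -2  10  40  88  154  238
  Δ^2: 12  30  48  66  84
  Δ^3: 18  18  18  18
  Δ^4: 0  0  0
  Δ^5: 0  0
  Δ^6: 0
The third differences are constant (18) and nonzero, while all higher differences vanish, so the minimal degree is 3.

3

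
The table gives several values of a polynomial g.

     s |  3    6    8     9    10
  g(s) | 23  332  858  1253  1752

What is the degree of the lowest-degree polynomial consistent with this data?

Divided differences on the nodes 3, 6, 8, 9, 10:
  order 0: 23  332  858  1253  1752
  order 1: 103  263  395  499
  order 2: 32  44  52
  order 3: 2  2
  order 4: 0
The order-3 divided differences are all 2 (nonzero) and every higher order vanishes, so the data lies on a polynomial of degree exactly 3.

3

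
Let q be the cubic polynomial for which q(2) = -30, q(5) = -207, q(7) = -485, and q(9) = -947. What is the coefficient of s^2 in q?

Write q(s) = as^3 + bs^2 + cs + d. Substituting each data point gives a linear system:
  8a + 4b + 2c + d = -30
  125a + 25b + 5c + d = -207
  343a + 49b + 7c + d = -485
  729a + 81b + 9c + d = -947
Solving the system yields a = -1, b = -2, c = -6, d = -2.
So q(s) = -s^3 - 2s^2 - 6s - 2.
The coefficient of s^2 is -2.

-2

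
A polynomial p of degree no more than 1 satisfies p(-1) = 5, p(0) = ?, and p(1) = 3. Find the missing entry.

On equispaced nodes a degree-1 polynomial has vanishing second forward difference, so
  p(-1) - 2·p(0) + p(1) = 0.
Substituting the known values and solving for p(0):
  -2·p(0) = -8
  p(0) = 4.

4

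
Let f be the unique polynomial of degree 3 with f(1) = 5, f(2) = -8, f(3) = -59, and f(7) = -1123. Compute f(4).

Using the Lagrange interpolation formula with nodes 1, 2, 3, 7:
  L_0(x) = (x - 2)(x - 3)(x - 7) / -12
  L_1(x) = (x - 1)(x - 3)(x - 7) / 5
  L_2(x) = (x - 1)(x - 2)(x - 7) / -8
  L_3(x) = (x - 1)(x - 2)(x - 3) / 120
Then f(x) = 5·L_0(x) - 8·L_1(x) - 59·L_2(x) - 1123·L_3(x).
Expanding and collecting terms gives f(x) = -4x^3 + 5x^2 + 4.
Evaluating at x = 4: f(4) = -172.

-172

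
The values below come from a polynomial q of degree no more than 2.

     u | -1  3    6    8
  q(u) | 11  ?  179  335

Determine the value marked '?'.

35

The 3 known points determine the degree-2 polynomial uniquely.
Write q(u) = au^2 + bu + c. Substituting each data point gives a linear system:
  a - b + c = 11
  36a + 6b + c = 179
  64a + 8b + c = 335
Solving the system yields a = 6, b = -6, c = -1.
So q(u) = 6u² - 6u - 1.
Then q(3) = 35.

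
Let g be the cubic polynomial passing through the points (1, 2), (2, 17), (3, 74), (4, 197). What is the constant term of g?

5

Write g(s) = as^3 + bs^2 + cs + d. Substituting each data point gives a linear system:
  a + b + c + d = 2
  8a + 4b + 2c + d = 17
  27a + 9b + 3c + d = 74
  64a + 16b + 4c + d = 197
Solving the system yields a = 4, b = -3, c = -4, d = 5.
So g(s) = 4s^3 - 3s^2 - 4s + 5.
The constant term is 5.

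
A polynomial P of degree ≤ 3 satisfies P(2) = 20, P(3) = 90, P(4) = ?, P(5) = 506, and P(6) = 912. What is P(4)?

242

On equispaced nodes a degree-3 polynomial has vanishing fourth forward difference, so
  P(2) - 4·P(3) + 6·P(4) - 4·P(5) + P(6) = 0.
Substituting the known values and solving for P(4):
  6·P(4) = 1452
  P(4) = 242.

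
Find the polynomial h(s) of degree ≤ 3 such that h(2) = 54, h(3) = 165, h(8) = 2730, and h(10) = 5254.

Write h(s) = as^3 + bs^2 + cs + d. Substituting each data point gives a linear system:
  8a + 4b + 2c + d = 54
  27a + 9b + 3c + d = 165
  512a + 64b + 8c + d = 2730
  1000a + 100b + 10c + d = 5254
Solving the system yields a = 5, b = 2, c = 6, d = -6.
So h(s) = 5s^3 + 2s^2 + 6s - 6.
Check: h(2) = 54. ✓

h(s) = 5s^3 + 2s^2 + 6s - 6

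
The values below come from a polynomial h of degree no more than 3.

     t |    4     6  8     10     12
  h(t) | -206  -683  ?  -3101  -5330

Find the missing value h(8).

-1600

On equispaced nodes a degree-3 polynomial has vanishing fourth forward difference, so
  h(4) - 4·h(6) + 6·h(8) - 4·h(10) + h(12) = 0.
Substituting the known values and solving for h(8):
  6·h(8) = -9600
  h(8) = -1600.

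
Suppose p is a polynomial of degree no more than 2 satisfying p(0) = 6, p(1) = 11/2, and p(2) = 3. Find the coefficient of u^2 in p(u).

Write p(u) = au^2 + bu + c. Substituting each data point gives a linear system:
  c = 6
  a + b + c = 11/2
  4a + 2b + c = 3
Solving the system yields a = -1, b = 1/2, c = 6.
So p(u) = -u^2 + (1/2)u + 6.
The leading coefficient is -1.

-1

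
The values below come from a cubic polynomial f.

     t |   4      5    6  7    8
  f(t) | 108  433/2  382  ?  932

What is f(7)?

1233/2

On equispaced nodes a degree-3 polynomial has vanishing fourth forward difference, so
  f(4) - 4·f(5) + 6·f(6) - 4·f(7) + f(8) = 0.
Substituting the known values and solving for f(7):
  -4·f(7) = -2466
  f(7) = 1233/2.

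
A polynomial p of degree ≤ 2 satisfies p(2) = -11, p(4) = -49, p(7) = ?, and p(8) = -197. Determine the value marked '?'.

The 3 known points determine the degree-2 polynomial uniquely.
Write p(s) = as^2 + bs + c. Substituting each data point gives a linear system:
  4a + 2b + c = -11
  16a + 4b + c = -49
  64a + 8b + c = -197
Solving the system yields a = -3, b = -1, c = 3.
So p(s) = -3s^2 - s + 3.
Then p(7) = -151.

-151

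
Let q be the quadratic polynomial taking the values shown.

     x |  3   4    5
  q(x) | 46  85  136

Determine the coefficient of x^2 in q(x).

Write q(x) = ax^2 + bx + c. Substituting each data point gives a linear system:
  9a + 3b + c = 46
  16a + 4b + c = 85
  25a + 5b + c = 136
Solving the system yields a = 6, b = -3, c = 1.
So q(x) = 6x^2 - 3x + 1.
The leading coefficient is 6.

6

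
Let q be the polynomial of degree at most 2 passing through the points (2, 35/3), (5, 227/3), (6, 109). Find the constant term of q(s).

-1

Write q(s) = as^2 + bs + c. Substituting each data point gives a linear system:
  4a + 2b + c = 35/3
  25a + 5b + c = 227/3
  36a + 6b + c = 109
Solving the system yields a = 3, b = 1/3, c = -1.
So q(s) = 3s^2 + (1/3)s - 1.
The constant term is -1.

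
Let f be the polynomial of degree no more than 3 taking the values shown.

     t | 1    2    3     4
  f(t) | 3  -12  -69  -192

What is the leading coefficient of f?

Write f(t) = at^3 + bt^2 + ct + d. Substituting each data point gives a linear system:
  a + b + c + d = 3
  8a + 4b + 2c + d = -12
  27a + 9b + 3c + d = -69
  64a + 16b + 4c + d = -192
Solving the system yields a = -4, b = 3, c = 4, d = 0.
So f(t) = -4t^3 + 3t^2 + 4t.
The leading coefficient is -4.

-4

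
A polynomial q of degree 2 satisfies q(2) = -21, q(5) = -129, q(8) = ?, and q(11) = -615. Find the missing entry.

On equispaced nodes a degree-2 polynomial has vanishing third forward difference, so
  - q(2) + 3·q(5) - 3·q(8) + q(11) = 0.
Substituting the known values and solving for q(8):
  -3·q(8) = 981
  q(8) = -327.

-327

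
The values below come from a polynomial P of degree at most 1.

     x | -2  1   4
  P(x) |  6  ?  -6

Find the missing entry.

On equispaced nodes a degree-1 polynomial has vanishing second forward difference, so
  P(-2) - 2·P(1) + P(4) = 0.
Substituting the known values and solving for P(1):
  -2·P(1) = 0
  P(1) = 0.

0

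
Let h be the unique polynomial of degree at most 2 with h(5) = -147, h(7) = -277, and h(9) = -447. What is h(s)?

Using the Lagrange interpolation formula with nodes 5, 7, 9:
  L_0(s) = (s - 7)(s - 9) / 8
  L_1(s) = (s - 5)(s - 9) / -4
  L_2(s) = (s - 5)(s - 7) / 8
Then h(s) = -147·L_0(s) - 277·L_1(s) - 447·L_2(s).
Expanding and collecting terms gives h(s) = -5s² - 5s + 3.
Check: h(7) = -277. ✓

h(s) = -5s^2 - 5s + 3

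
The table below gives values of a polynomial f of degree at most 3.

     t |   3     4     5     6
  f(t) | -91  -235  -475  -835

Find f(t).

Write f(t) = at^3 + bt^2 + ct + d. Substituting each data point gives a linear system:
  27a + 9b + 3c + d = -91
  64a + 16b + 4c + d = -235
  125a + 25b + 5c + d = -475
  216a + 36b + 6c + d = -835
Solving the system yields a = -4, b = 0, c = 4, d = 5.
So f(t) = -4t^3 + 4t + 5.
Check: f(6) = -835. ✓

f(t) = -4t^3 + 4t + 5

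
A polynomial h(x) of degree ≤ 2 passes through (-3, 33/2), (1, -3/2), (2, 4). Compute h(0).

Using the Lagrange interpolation formula with nodes -3, 1, 2:
  L_0(x) = (x - 1)(x - 2) / 20
  L_1(x) = (x + 3)(x - 2) / -4
  L_2(x) = (x + 3)(x - 1) / 5
Then h(x) = 33/2·L_0(x) - 3/2·L_1(x) + 4·L_2(x).
Expanding and collecting terms gives h(x) = 2x^2 - (1/2)x - 3.
Evaluating at x = 0: h(0) = -3.

-3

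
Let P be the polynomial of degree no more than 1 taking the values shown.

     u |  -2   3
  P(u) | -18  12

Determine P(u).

P(u) = 6u - 6

Using the Lagrange interpolation formula with nodes -2, 3:
  L_0(u) = (u - 3) / -5
  L_1(u) = (u + 2) / 5
Then P(u) = -18·L_0(u) + 12·L_1(u).
Expanding and collecting terms gives P(u) = 6u - 6.
Check: P(-2) = -18. ✓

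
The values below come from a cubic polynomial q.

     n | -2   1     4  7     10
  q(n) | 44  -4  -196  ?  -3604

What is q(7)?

-1180

On equispaced nodes a degree-3 polynomial has vanishing fourth forward difference, so
  q(-2) - 4·q(1) + 6·q(4) - 4·q(7) + q(10) = 0.
Substituting the known values and solving for q(7):
  -4·q(7) = 4720
  q(7) = -1180.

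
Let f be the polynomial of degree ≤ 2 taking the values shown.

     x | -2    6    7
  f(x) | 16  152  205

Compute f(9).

335

Using the Lagrange interpolation formula with nodes -2, 6, 7:
  L_0(x) = (x - 6)(x - 7) / 72
  L_1(x) = (x + 2)(x - 7) / -8
  L_2(x) = (x + 2)(x - 6) / 9
Then f(x) = 16·L_0(x) + 152·L_1(x) + 205·L_2(x).
Expanding and collecting terms gives f(x) = 4x^2 + x + 2.
Evaluating at x = 9: f(9) = 335.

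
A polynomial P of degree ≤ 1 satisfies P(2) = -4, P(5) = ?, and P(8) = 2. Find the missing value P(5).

-1

The 2 known points determine the degree-1 polynomial uniquely.
Write P(x) = ax + b. Substituting each data point gives a linear system:
  2a + b = -4
  8a + b = 2
Solving the system yields a = 1, b = -6.
So P(x) = x - 6.
Then P(5) = -1.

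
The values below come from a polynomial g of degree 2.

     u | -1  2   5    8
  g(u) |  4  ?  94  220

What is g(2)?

On equispaced nodes a degree-2 polynomial has vanishing third forward difference, so
  - g(-1) + 3·g(2) - 3·g(5) + g(8) = 0.
Substituting the known values and solving for g(2):
  3·g(2) = 66
  g(2) = 22.

22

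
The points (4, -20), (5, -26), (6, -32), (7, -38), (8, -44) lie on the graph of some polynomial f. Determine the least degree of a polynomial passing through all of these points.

Forward differences of the values at t = 4, 5, 6, 7, 8:
  f  : -20  -26  -32  -38  -44
  Δ  : -6  -6  -6  -6
  Δ^2: 0  0  0
  Δ^3: 0  0
  Δ^4: 0
The first differences are constant (-6) and nonzero, while all higher differences vanish, so the minimal degree is 1.

1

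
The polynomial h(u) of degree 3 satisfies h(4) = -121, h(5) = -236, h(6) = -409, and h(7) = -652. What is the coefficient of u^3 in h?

Write h(u) = au^3 + bu^2 + cu + d. Substituting each data point gives a linear system:
  64a + 16b + 4c + d = -121
  125a + 25b + 5c + d = -236
  216a + 36b + 6c + d = -409
  343a + 49b + 7c + d = -652
Solving the system yields a = -2, b = 1, c = -2, d = -1.
So h(u) = -2u^3 + u^2 - 2u - 1.
The leading coefficient is -2.

-2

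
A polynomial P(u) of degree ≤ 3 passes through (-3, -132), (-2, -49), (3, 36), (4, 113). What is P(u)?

Using the Lagrange interpolation formula with nodes -3, -2, 3, 4:
  L_0(u) = (u + 2)(u - 3)(u - 4) / -42
  L_1(u) = (u + 3)(u - 3)(u - 4) / 30
  L_2(u) = (u + 3)(u + 2)(u - 4) / -30
  L_3(u) = (u + 3)(u + 2)(u - 3) / 42
Then P(u) = -132·L_0(u) - 49·L_1(u) + 36·L_2(u) + 113·L_3(u).
Expanding and collecting terms gives P(u) = 3u³ - 5u² + u - 3.
Check: P(-3) = -132. ✓

P(u) = 3u^3 - 5u^2 + u - 3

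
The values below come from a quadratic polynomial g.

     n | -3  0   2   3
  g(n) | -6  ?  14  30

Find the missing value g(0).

-6

The 3 known points determine the degree-2 polynomial uniquely.
Write g(n) = an^2 + bn + c. Substituting each data point gives a linear system:
  9a - 3b + c = -6
  4a + 2b + c = 14
  9a + 3b + c = 30
Solving the system yields a = 2, b = 6, c = -6.
So g(n) = 2n^2 + 6n - 6.
Then g(0) = -6.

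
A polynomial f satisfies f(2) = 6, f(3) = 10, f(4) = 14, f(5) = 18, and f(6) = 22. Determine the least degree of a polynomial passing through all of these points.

Forward differences of the values at x = 2, 3, 4, 5, 6:
  f  : 6  10  14  18  22
  Δ  : 4  4  4  4
  Δ^2: 0  0  0
  Δ^3: 0  0
  Δ^4: 0
The first differences are constant (4) and nonzero, while all higher differences vanish, so the minimal degree is 1.

1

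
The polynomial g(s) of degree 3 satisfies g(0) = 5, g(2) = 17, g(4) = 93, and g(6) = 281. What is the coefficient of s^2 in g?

Write g(s) = as^3 + bs^2 + cs + d. Substituting each data point gives a linear system:
  d = 5
  8a + 4b + 2c + d = 17
  64a + 16b + 4c + d = 93
  216a + 36b + 6c + d = 281
Solving the system yields a = 1, b = 2, c = -2, d = 5.
So g(s) = s³ + 2s² - 2s + 5.
The coefficient of s^2 is 2.

2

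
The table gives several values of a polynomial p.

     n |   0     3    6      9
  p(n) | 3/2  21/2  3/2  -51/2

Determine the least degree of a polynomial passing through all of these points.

Forward differences of the values at n = 0, 3, 6, 9:
  p  : 3/2  21/2  3/2  -51/2
  Δ  : 9  -9  -27
  Δ^2: -18  -18
  Δ^3: 0
The second differences are constant (-18) and nonzero, while all higher differences vanish, so the minimal degree is 2.

2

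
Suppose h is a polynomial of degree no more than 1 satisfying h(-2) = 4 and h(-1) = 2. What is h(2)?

Using the Lagrange interpolation formula with nodes -2, -1:
  L_0(x) = (x + 1) / -1
  L_1(x) = (x + 2) / 1
Then h(x) = 4·L_0(x) + 2·L_1(x).
Expanding and collecting terms gives h(x) = -2x.
Evaluating at x = 2: h(2) = -4.

-4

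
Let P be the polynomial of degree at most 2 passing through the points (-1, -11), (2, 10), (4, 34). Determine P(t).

Write P(t) = at^2 + bt + c. Substituting each data point gives a linear system:
  a - b + c = -11
  4a + 2b + c = 10
  16a + 4b + c = 34
Solving the system yields a = 1, b = 6, c = -6.
So P(t) = t^2 + 6t - 6.
Check: P(-1) = -11. ✓

P(t) = t^2 + 6t - 6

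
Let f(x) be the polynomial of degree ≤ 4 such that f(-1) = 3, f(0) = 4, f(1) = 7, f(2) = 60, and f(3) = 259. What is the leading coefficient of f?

Write f(x) = ax^4 + bx^3 + cx^2 + dx + e. Substituting each data point gives a linear system:
  a - b + c - d + e = 3
  e = 4
  a + b + c + d + e = 7
  16a + 8b + 4c + 2d + e = 60
  81a + 27b + 9c + 3d + e = 259
Solving the system yields a = 2, b = 4, c = -1, d = -2, e = 4.
So f(x) = 2x^4 + 4x^3 - x^2 - 2x + 4.
The leading coefficient is 2.

2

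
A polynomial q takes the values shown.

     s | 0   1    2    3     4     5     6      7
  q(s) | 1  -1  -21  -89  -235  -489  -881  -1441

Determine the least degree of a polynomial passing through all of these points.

3

Forward differences of the values at s = 0, 1, 2, 3, 4, 5, 6, 7:
  q  : 1  -1  -21  -89  -235  -489  -881  -1441
  Δ  : -2  -20  -68  -146  -254  -392  -560
  Δ^2: -18  -48  -78  -108  -138  -168
  Δ^3: -30  -30  -30  -30  -30
  Δ^4: 0  0  0  0
  Δ^5: 0  0  0
  Δ^6: 0  0
  Δ^7: 0
The third differences are constant (-30) and nonzero, while all higher differences vanish, so the minimal degree is 3.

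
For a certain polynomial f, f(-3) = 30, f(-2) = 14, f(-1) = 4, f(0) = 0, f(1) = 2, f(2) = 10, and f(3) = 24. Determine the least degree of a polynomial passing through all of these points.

2

Forward differences of the values at u = -3, -2, -1, 0, 1, 2, 3:
  f  : 30  14  4  0  2  10  24
  Δ  : -16  -10  -4  2  8  14
  Δ^2: 6  6  6  6  6
  Δ^3: 0  0  0  0
  Δ^4: 0  0  0
  Δ^5: 0  0
  Δ^6: 0
The second differences are constant (6) and nonzero, while all higher differences vanish, so the minimal degree is 2.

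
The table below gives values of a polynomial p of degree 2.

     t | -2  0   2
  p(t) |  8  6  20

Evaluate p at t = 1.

Using the Lagrange interpolation formula with nodes -2, 0, 2:
  L_0(t) = t(t - 2) / 8
  L_1(t) = (t + 2)(t - 2) / -4
  L_2(t) = (t + 2)t / 8
Then p(t) = 8·L_0(t) + 6·L_1(t) + 20·L_2(t).
Expanding and collecting terms gives p(t) = 2t² + 3t + 6.
Evaluating at t = 1: p(1) = 11.

11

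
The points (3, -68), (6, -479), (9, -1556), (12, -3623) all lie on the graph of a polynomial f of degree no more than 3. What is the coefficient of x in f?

Write f(x) = ax^3 + bx^2 + cx + d. Substituting each data point gives a linear system:
  27a + 9b + 3c + d = -68
  216a + 36b + 6c + d = -479
  729a + 81b + 9c + d = -1556
  1728a + 144b + 12c + d = -3623
Solving the system yields a = -2, b = -1, c = -2, d = 1.
So f(x) = -2x^3 - x^2 - 2x + 1.
The coefficient of x is -2.

-2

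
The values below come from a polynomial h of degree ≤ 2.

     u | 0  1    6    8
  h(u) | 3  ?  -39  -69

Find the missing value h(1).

The 3 known points determine the degree-2 polynomial uniquely.
Write h(u) = au^2 + bu + c. Substituting each data point gives a linear system:
  c = 3
  36a + 6b + c = -39
  64a + 8b + c = -69
Solving the system yields a = -1, b = -1, c = 3.
So h(u) = -u^2 - u + 3.
Then h(1) = 1.

1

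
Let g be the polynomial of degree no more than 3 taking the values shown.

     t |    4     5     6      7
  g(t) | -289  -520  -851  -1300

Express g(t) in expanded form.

g(t) = -3t^3 - 5t^2 - 3t - 5

Using the Lagrange interpolation formula with nodes 4, 5, 6, 7:
  L_0(t) = (t - 5)(t - 6)(t - 7) / -6
  L_1(t) = (t - 4)(t - 6)(t - 7) / 2
  L_2(t) = (t - 4)(t - 5)(t - 7) / -2
  L_3(t) = (t - 4)(t - 5)(t - 6) / 6
Then g(t) = -289·L_0(t) - 520·L_1(t) - 851·L_2(t) - 1300·L_3(t).
Expanding and collecting terms gives g(t) = -3t^3 - 5t^2 - 3t - 5.
Check: g(5) = -520. ✓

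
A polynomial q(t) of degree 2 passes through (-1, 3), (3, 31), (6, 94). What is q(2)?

18

Using the Lagrange interpolation formula with nodes -1, 3, 6:
  L_0(t) = (t - 3)(t - 6) / 28
  L_1(t) = (t + 1)(t - 6) / -12
  L_2(t) = (t + 1)(t - 3) / 21
Then q(t) = 3·L_0(t) + 31·L_1(t) + 94·L_2(t).
Expanding and collecting terms gives q(t) = 2t^2 + 3t + 4.
Evaluating at t = 2: q(2) = 18.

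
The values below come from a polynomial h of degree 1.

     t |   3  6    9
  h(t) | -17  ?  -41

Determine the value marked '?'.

The 2 known points determine the degree-1 polynomial uniquely.
Write h(t) = at + b. Substituting each data point gives a linear system:
  3a + b = -17
  9a + b = -41
Solving the system yields a = -4, b = -5.
So h(t) = -4t - 5.
Then h(6) = -29.

-29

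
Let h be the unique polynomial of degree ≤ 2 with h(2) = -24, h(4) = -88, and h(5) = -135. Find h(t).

h(t) = -5t^2 - 2t

Write h(t) = at^2 + bt + c. Substituting each data point gives a linear system:
  4a + 2b + c = -24
  16a + 4b + c = -88
  25a + 5b + c = -135
Solving the system yields a = -5, b = -2, c = 0.
So h(t) = -5t² - 2t.
Check: h(5) = -135. ✓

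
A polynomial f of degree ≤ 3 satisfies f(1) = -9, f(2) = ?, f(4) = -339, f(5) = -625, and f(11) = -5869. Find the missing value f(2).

-55

The 4 known points determine the degree-3 polynomial uniquely.
Write f(s) = as^3 + bs^2 + cs + d. Substituting each data point gives a linear system:
  a + b + c + d = -9
  64a + 16b + 4c + d = -339
  125a + 25b + 5c + d = -625
  1331a + 121b + 11c + d = -5869
Solving the system yields a = -4, b = -4, c = -6, d = 5.
So f(s) = -4s³ - 4s² - 6s + 5.
Then f(2) = -55.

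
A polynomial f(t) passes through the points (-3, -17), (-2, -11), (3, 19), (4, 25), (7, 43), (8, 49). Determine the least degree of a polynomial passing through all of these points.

Divided differences on the nodes -3, -2, 3, 4, 7, 8:
  order 0: -17  -11  19  25  43  49
  order 1: 6  6  6  6  6
  order 2: 0  0  0  0
  order 3: 0  0  0
  order 4: 0  0
  order 5: 0
The order-1 divided differences are all 6 (nonzero) and every higher order vanishes, so the data lies on a polynomial of degree exactly 1.

1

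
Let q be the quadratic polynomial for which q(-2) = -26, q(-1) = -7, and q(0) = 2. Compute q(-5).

Forward differences of the values at t = -2, -1, 0:
  q  : -26  -7  2
  Δ  : 19  9
  Δ^2: -10
The second differences are constant, confirming degree 2.
Interpolating (Newton forward form) and evaluating at t = -5 gives q(-5) = -143.

-143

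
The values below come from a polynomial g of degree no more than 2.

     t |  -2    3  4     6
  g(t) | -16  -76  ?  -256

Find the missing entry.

-124

The 3 known points determine the degree-2 polynomial uniquely.
Write g(t) = at^2 + bt + c. Substituting each data point gives a linear system:
  4a - 2b + c = -16
  9a + 3b + c = -76
  36a + 6b + c = -256
Solving the system yields a = -6, b = -6, c = -4.
So g(t) = -6t^2 - 6t - 4.
Then g(4) = -124.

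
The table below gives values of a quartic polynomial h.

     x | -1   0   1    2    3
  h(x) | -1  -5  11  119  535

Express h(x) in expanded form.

Write h(x) = ax^4 + bx^3 + cx^2 + dx + e. Substituting each data point gives a linear system:
  a - b + c - d + e = -1
  e = -5
  a + b + c + d + e = 11
  16a + 8b + 4c + 2d + e = 119
  81a + 27b + 9c + 3d + e = 535
Solving the system yields a = 6, b = 0, c = 4, d = 6, e = -5.
So h(x) = 6x⁴ + 4x² + 6x - 5.
Check: h(1) = 11. ✓

h(x) = 6x^4 + 4x^2 + 6x - 5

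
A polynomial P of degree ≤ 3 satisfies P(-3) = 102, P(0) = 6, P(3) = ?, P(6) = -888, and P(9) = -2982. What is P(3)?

On equispaced nodes a degree-3 polynomial has vanishing fourth forward difference, so
  P(-3) - 4·P(0) + 6·P(3) - 4·P(6) + P(9) = 0.
Substituting the known values and solving for P(3):
  6·P(3) = -648
  P(3) = -108.

-108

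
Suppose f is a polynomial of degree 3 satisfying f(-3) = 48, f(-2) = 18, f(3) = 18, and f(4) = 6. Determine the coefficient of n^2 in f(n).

3

Write f(n) = an^3 + bn^2 + cn + d. Substituting each data point gives a linear system:
  -27a + 9b - 3c + d = 48
  -8a + 4b - 2c + d = 18
  27a + 9b + 3c + d = 18
  64a + 16b + 4c + d = 6
Solving the system yields a = -1, b = 3, c = 4, d = 6.
So f(n) = -n³ + 3n² + 4n + 6.
The coefficient of n^2 is 3.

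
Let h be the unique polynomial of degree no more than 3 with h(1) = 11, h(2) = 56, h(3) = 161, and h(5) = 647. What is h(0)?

2

Write h(t) = at^3 + bt^2 + ct + d. Substituting each data point gives a linear system:
  a + b + c + d = 11
  8a + 4b + 2c + d = 56
  27a + 9b + 3c + d = 161
  125a + 25b + 5c + d = 647
Solving the system yields a = 4, b = 6, c = -1, d = 2.
So h(t) = 4t^3 + 6t^2 - t + 2.
Then h(0) = 2.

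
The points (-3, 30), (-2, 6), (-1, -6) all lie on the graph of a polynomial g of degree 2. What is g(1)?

Write g(x) = ax^2 + bx + c. Substituting each data point gives a linear system:
  9a - 3b + c = 30
  4a - 2b + c = 6
  a - b + c = -6
Solving the system yields a = 6, b = 6, c = -6.
So g(x) = 6x² + 6x - 6.
Then g(1) = 6.

6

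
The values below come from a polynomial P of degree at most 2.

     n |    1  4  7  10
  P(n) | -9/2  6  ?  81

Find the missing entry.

On equispaced nodes a degree-2 polynomial has vanishing third forward difference, so
  - P(1) + 3·P(4) - 3·P(7) + P(10) = 0.
Substituting the known values and solving for P(7):
  -3·P(7) = -207/2
  P(7) = 69/2.

69/2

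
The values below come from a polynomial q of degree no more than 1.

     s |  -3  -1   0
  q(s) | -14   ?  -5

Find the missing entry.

-8

The 2 known points determine the degree-1 polynomial uniquely.
Write q(s) = as + b. Substituting each data point gives a linear system:
  -3a + b = -14
  b = -5
Solving the system yields a = 3, b = -5.
So q(s) = 3s - 5.
Then q(-1) = -8.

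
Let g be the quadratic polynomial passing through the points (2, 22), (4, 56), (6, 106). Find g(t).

Write g(t) = at^2 + bt + c. Substituting each data point gives a linear system:
  4a + 2b + c = 22
  16a + 4b + c = 56
  36a + 6b + c = 106
Solving the system yields a = 2, b = 5, c = 4.
So g(t) = 2t^2 + 5t + 4.
Check: g(2) = 22. ✓

g(t) = 2t^2 + 5t + 4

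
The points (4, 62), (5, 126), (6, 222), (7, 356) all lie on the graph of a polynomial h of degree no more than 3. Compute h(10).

1046

Using the Lagrange interpolation formula with nodes 4, 5, 6, 7:
  L_0(u) = (u - 5)(u - 6)(u - 7) / -6
  L_1(u) = (u - 4)(u - 6)(u - 7) / 2
  L_2(u) = (u - 4)(u - 5)(u - 7) / -2
  L_3(u) = (u - 4)(u - 5)(u - 6) / 6
Then h(u) = 62·L_0(u) + 126·L_1(u) + 222·L_2(u) + 356·L_3(u).
Expanding and collecting terms gives h(u) = u^3 + u^2 - 6u + 6.
Evaluating at u = 10: h(10) = 1046.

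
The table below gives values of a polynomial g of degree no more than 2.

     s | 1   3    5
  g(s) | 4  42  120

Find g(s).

Write g(s) = as^2 + bs + c. Substituting each data point gives a linear system:
  a + b + c = 4
  9a + 3b + c = 42
  25a + 5b + c = 120
Solving the system yields a = 5, b = -1, c = 0.
So g(s) = 5s² - s.
Check: g(3) = 42. ✓

g(s) = 5s^2 - s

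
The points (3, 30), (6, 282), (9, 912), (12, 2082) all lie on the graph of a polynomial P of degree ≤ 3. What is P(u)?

Write P(u) = au^3 + bu^2 + cu + d. Substituting each data point gives a linear system:
  27a + 9b + 3c + d = 30
  216a + 36b + 6c + d = 282
  729a + 81b + 9c + d = 912
  1728a + 144b + 12c + d = 2082
Solving the system yields a = 1, b = 3, c = -6, d = -6.
So P(u) = u³ + 3u² - 6u - 6.
Check: P(9) = 912. ✓

P(u) = u^3 + 3u^2 - 6u - 6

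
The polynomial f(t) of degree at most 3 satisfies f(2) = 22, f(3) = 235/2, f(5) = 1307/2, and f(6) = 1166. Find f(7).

3779/2

Write f(t) = at^3 + bt^2 + ct + d. Substituting each data point gives a linear system:
  8a + 4b + 2c + d = 22
  27a + 9b + 3c + d = 235/2
  125a + 25b + 5c + d = 1307/2
  216a + 36b + 6c + d = 1166
Solving the system yields a = 6, b = -5/2, c = -6, d = -4.
So f(t) = 6t^3 - (5/2)t^2 - 6t - 4.
Then f(7) = 3779/2.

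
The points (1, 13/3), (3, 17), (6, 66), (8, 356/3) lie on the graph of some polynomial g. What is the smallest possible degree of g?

Divided differences on the nodes 1, 3, 6, 8:
  order 0: 13/3  17  66  356/3
  order 1: 19/3  49/3  79/3
  order 2: 2  2
  order 3: 0
The order-2 divided differences are all 2 (nonzero) and every higher order vanishes, so the data lies on a polynomial of degree exactly 2.

2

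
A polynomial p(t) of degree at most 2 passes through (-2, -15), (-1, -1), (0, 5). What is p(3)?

-25

Write p(t) = at^2 + bt + c. Substituting each data point gives a linear system:
  4a - 2b + c = -15
  a - b + c = -1
  c = 5
Solving the system yields a = -4, b = 2, c = 5.
So p(t) = -4t^2 + 2t + 5.
Then p(3) = -25.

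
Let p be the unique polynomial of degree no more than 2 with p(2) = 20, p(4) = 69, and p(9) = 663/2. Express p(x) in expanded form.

Write p(x) = ax^2 + bx + c. Substituting each data point gives a linear system:
  4a + 2b + c = 20
  16a + 4b + c = 69
  81a + 9b + c = 663/2
Solving the system yields a = 4, b = 1/2, c = 3.
So p(x) = 4x² + (1/2)x + 3.
Check: p(2) = 20. ✓

p(x) = 4x^2 + (1/2)x + 3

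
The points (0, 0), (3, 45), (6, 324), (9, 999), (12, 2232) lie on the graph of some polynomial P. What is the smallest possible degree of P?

Forward differences of the values at t = 0, 3, 6, 9, 12:
  P  : 0  45  324  999  2232
  Δ  : 45  279  675  1233
  Δ^2: 234  396  558
  Δ^3: 162  162
  Δ^4: 0
The third differences are constant (162) and nonzero, while all higher differences vanish, so the minimal degree is 3.

3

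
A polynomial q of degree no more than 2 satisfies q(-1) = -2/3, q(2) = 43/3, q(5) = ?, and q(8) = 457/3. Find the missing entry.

196/3

The 3 known points determine the degree-2 polynomial uniquely.
Write q(t) = at^2 + bt + c. Substituting each data point gives a linear system:
  a - b + c = -2/3
  4a + 2b + c = 43/3
  64a + 8b + c = 457/3
Solving the system yields a = 2, b = 3, c = 1/3.
So q(t) = 2t² + 3t + 1/3.
Then q(5) = 196/3.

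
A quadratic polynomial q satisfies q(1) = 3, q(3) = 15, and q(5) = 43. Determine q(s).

q(s) = 2s^2 - 2s + 3

Write q(s) = as^2 + bs + c. Substituting each data point gives a linear system:
  a + b + c = 3
  9a + 3b + c = 15
  25a + 5b + c = 43
Solving the system yields a = 2, b = -2, c = 3.
So q(s) = 2s² - 2s + 3.
Check: q(5) = 43. ✓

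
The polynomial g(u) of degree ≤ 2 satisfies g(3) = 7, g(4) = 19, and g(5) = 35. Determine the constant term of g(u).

-5

Write g(u) = au^2 + bu + c. Substituting each data point gives a linear system:
  9a + 3b + c = 7
  16a + 4b + c = 19
  25a + 5b + c = 35
Solving the system yields a = 2, b = -2, c = -5.
So g(u) = 2u^2 - 2u - 5.
The constant term is -5.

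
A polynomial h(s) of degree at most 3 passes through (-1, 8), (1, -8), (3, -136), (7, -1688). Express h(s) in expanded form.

Using the Lagrange interpolation formula with nodes -1, 1, 3, 7:
  L_0(s) = (s - 1)(s - 3)(s - 7) / -64
  L_1(s) = (s + 1)(s - 3)(s - 7) / 24
  L_2(s) = (s + 1)(s - 1)(s - 7) / -32
  L_3(s) = (s + 1)(s - 1)(s - 3) / 192
Then h(s) = 8·L_0(s) - 8·L_1(s) - 136·L_2(s) - 1688·L_3(s).
Expanding and collecting terms gives h(s) = -5s^3 + s^2 - 3s - 1.
Check: h(3) = -136. ✓

h(s) = -5s^3 + s^2 - 3s - 1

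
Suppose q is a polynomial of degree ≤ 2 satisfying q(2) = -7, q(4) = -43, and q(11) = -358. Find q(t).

q(t) = -3t^2 + 5

Write q(t) = at^2 + bt + c. Substituting each data point gives a linear system:
  4a + 2b + c = -7
  16a + 4b + c = -43
  121a + 11b + c = -358
Solving the system yields a = -3, b = 0, c = 5.
So q(t) = -3t^2 + 5.
Check: q(11) = -358. ✓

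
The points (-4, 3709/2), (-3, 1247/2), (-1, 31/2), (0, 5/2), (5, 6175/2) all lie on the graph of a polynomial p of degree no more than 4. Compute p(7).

25247/2

Using the Lagrange interpolation formula with nodes -4, -3, -1, 0, 5:
  L_0(t) = (t + 3)(t + 1)t(t - 5) / 108
  L_1(t) = (t + 4)(t + 1)t(t - 5) / -48
  L_2(t) = (t + 4)(t + 3)t(t - 5) / 36
  L_3(t) = (t + 4)(t + 3)(t + 1)(t - 5) / -60
  L_4(t) = (t + 4)(t + 3)(t + 1)t / 2160
Then p(t) = 3709/2·L_0(t) + 1247/2·L_1(t) + 31/2·L_2(t) + 5/2·L_3(t) + 6175/2·L_4(t).
Expanding and collecting terms gives p(t) = 6t^4 - 5t^3 - t^2 - 3t + 5/2.
Evaluating at t = 7: p(7) = 25247/2.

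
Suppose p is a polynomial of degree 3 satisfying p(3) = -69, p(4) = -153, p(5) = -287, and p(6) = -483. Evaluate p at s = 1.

Using the Lagrange interpolation formula with nodes 3, 4, 5, 6:
  L_0(s) = (s - 4)(s - 5)(s - 6) / -6
  L_1(s) = (s - 3)(s - 5)(s - 6) / 2
  L_2(s) = (s - 3)(s - 4)(s - 6) / -2
  L_3(s) = (s - 3)(s - 4)(s - 5) / 6
Then p(s) = -69·L_0(s) - 153·L_1(s) - 287·L_2(s) - 483·L_3(s).
Expanding and collecting terms gives p(s) = -2s^3 - s^2 - 3s + 3.
Evaluating at s = 1: p(1) = -3.

-3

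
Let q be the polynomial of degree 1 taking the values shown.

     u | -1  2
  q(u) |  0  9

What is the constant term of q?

3

Write q(u) = au + b. Substituting each data point gives a linear system:
  -a + b = 0
  2a + b = 9
Solving the system yields a = 3, b = 3.
So q(u) = 3u + 3.
The constant term is 3.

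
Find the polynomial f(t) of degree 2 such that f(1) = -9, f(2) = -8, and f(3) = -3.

Write f(t) = at^2 + bt + c. Substituting each data point gives a linear system:
  a + b + c = -9
  4a + 2b + c = -8
  9a + 3b + c = -3
Solving the system yields a = 2, b = -5, c = -6.
So f(t) = 2t^2 - 5t - 6.
Check: f(1) = -9. ✓

f(t) = 2t^2 - 5t - 6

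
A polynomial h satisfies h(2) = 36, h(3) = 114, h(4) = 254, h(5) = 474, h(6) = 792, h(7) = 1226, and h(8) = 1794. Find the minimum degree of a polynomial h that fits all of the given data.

3

Forward differences of the values at s = 2, 3, 4, 5, 6, 7, 8:
  h  : 36  114  254  474  792  1226  1794
  Δ  : 78  140  220  318  434  568
  Δ^2: 62  80  98  116  134
  Δ^3: 18  18  18  18
  Δ^4: 0  0  0
  Δ^5: 0  0
  Δ^6: 0
The third differences are constant (18) and nonzero, while all higher differences vanish, so the minimal degree is 3.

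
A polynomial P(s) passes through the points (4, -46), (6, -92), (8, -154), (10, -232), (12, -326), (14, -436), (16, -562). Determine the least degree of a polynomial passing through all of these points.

2

Forward differences of the values at s = 4, 6, 8, 10, 12, 14, 16:
  P  : -46  -92  -154  -232  -326  -436  -562
  Δ  : -46  -62  -78  -94  -110  -126
  Δ^2: -16  -16  -16  -16  -16
  Δ^3: 0  0  0  0
  Δ^4: 0  0  0
  Δ^5: 0  0
  Δ^6: 0
The second differences are constant (-16) and nonzero, while all higher differences vanish, so the minimal degree is 2.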